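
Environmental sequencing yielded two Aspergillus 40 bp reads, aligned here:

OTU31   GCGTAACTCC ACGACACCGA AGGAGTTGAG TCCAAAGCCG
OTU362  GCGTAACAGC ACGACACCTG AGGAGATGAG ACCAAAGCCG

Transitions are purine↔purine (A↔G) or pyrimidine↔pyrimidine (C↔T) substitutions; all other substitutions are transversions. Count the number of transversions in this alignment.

5

Differing sites — 8:T/A (Tv); 9:C/G (Tv); 19:G/T (Tv); 20:A/G (Ti); 26:T/A (Tv); 31:T/A (Tv).
Of the 6 differences, 1 transition and 5 transversions, so the answer is 5.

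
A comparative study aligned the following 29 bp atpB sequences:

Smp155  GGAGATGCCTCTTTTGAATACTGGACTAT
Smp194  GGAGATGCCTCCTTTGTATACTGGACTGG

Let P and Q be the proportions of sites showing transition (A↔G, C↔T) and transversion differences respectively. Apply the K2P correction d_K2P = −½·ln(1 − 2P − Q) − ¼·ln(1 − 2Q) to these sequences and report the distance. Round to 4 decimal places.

Differing sites — 12:T/C (Ti); 17:A/T (Tv); 28:A/G (Ti); 29:T/G (Tv).
Of the 4 differences, 2 transitions and 2 transversions over 29 sites: P = 2/29 = 0.068966, Q = 2/29 = 0.068966.
d = −0.5·ln(0.793102) − 0.25·ln(0.862068) = −0.5·(-0.231803) − 0.25·(-0.148421) = 0.1530.

0.1530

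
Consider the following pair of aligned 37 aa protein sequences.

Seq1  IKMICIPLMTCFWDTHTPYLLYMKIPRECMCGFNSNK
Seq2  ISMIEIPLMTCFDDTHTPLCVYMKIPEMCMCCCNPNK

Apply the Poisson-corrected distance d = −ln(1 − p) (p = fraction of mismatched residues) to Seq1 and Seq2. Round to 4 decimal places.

Mismatches occur at site 2 (K/S), site 5 (C/E), site 13 (W/D), site 19 (Y/L), site 20 (L/C), site 21 (L/V), site 27 (R/E), site 28 (E/M), site 32 (G/C), site 33 (F/C), site 35 (S/P).
p = 11/37 = 0.297297.
d = −ln(1 − 0.297297) = −ln(0.702703) = 0.3528.

0.3528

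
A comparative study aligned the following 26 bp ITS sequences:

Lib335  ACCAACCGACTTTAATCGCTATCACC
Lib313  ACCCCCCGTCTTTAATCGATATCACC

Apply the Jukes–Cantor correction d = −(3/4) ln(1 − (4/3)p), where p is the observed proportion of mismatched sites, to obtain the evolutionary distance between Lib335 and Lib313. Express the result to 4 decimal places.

Differing sites — 4:A/C; 5:A/C; 9:A/T; 19:C/A.
p = 4/26 = 0.153846.
d = −0.75 · ln(1 − (4/3)·0.153846) = −0.75 · ln(0.794872) = −0.75 · (-0.229574) = 0.1722.

0.1722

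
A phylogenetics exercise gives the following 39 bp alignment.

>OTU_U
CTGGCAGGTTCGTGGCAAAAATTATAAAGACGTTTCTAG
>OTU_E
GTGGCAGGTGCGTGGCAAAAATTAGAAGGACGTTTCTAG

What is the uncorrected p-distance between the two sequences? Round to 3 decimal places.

0.103

The sequences differ at positions 1 (C/G), 10 (T/G), 25 (T/G), 28 (A/G).
There are 4 differences over 39 sites, so p = 4/39 = 0.103.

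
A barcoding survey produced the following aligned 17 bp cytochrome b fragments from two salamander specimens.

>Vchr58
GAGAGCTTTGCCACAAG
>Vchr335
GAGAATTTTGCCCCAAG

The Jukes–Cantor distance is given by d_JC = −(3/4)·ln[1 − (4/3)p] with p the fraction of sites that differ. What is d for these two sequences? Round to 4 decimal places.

The sequences differ at positions 5 (G/A), 6 (C/T), 13 (A/C).
p = 3/17 = 0.176471.
d = −0.75 · ln(1 − (4/3)·0.176471) = −0.75 · ln(0.764705) = −0.75 · (-0.268265) = 0.2012.

0.2012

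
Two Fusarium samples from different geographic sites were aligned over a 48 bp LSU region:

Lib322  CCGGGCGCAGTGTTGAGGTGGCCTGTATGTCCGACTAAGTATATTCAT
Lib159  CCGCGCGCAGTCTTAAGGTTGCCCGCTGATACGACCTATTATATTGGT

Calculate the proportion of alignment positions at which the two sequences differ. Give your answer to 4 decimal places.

Differing sites — 4:G/C; 12:G/C; 15:G/A; 20:G/T; 24:T/C; 26:T/C; 27:A/T; 28:T/G; 29:G/A; 31:C/A; 36:T/C; 37:A/T; 39:G/T; 46:C/G; 47:A/G.
There are 15 differences over 48 sites, so p = 15/48 = 0.3125.

0.3125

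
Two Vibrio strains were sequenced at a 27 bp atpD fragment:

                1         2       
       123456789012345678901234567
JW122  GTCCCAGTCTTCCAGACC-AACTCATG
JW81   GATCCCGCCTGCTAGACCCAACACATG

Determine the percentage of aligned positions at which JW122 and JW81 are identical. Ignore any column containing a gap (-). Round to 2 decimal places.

Excluding the 1 gap column leaves 26 comparable sites.
Differing sites — 2:T/A; 3:C/T; 6:A/C; 8:T/C; 11:T/G; 13:C/T; 23:T/A.
19 of the 26 comparable sites match, so the percent identity is 19/26 × 100 = 73.08%.

73.08%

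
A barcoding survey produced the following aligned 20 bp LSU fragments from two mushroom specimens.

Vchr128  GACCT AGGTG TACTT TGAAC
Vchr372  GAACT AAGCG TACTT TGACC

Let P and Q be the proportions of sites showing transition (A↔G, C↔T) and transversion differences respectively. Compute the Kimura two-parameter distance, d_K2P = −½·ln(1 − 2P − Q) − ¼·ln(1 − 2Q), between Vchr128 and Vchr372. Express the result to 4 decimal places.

Mismatches occur at site 3 (C↔A, transversion), site 7 (G↔A, transition), site 9 (T↔C, transition), site 19 (A↔C, transversion).
Of the 4 differences, 2 transitions and 2 transversions over 20 sites: P = 2/20 = 0.100000, Q = 2/20 = 0.100000.
d = −0.5·ln(0.700000) − 0.25·ln(0.800000) = −0.5·(-0.356675) − 0.25·(-0.223144) = 0.2341.

0.2341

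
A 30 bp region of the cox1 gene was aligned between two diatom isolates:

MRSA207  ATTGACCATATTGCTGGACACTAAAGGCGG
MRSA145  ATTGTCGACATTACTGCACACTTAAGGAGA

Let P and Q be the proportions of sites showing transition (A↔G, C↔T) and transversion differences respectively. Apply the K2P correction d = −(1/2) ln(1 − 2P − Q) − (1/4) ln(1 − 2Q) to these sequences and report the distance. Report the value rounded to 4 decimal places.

0.3297

The sequences differ at positions 5 (A/T, transversion), 7 (C/G, transversion), 9 (T/C, transition), 13 (G/A, transition), 17 (G/C, transversion), 23 (A/T, transversion), 28 (C/A, transversion), 30 (G/A, transition).
Of the 8 differences, 3 transitions and 5 transversions over 30 sites: P = 3/30 = 0.100000, Q = 5/30 = 0.166667.
d = −0.5·ln(0.633333) − 0.25·ln(0.666666) = −0.5·(-0.456759) − 0.25·(-0.405466) = 0.3297.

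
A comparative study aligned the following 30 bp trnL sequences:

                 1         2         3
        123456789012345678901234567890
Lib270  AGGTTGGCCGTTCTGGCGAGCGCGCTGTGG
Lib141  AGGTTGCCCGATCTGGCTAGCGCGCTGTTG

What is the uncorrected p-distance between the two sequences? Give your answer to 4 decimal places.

Mismatches occur at site 7 (G→C), site 11 (T→A), site 18 (G→T), site 29 (G→T).
There are 4 differences over 30 sites, so p = 4/30 = 0.1333.

0.1333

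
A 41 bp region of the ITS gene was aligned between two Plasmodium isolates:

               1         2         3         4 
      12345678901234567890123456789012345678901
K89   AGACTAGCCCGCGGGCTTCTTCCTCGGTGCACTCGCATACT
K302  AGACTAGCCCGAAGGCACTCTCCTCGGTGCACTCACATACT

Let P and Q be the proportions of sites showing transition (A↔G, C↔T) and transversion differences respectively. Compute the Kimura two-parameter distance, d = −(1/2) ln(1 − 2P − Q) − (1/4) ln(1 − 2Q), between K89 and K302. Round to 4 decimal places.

0.1988

The sequences differ at positions 12 (C/A, transversion), 13 (G/A, transition), 17 (T/A, transversion), 18 (T/C, transition), 19 (C/T, transition), 20 (T/C, transition), 35 (G/A, transition).
Of the 7 differences, 5 transitions and 2 transversions over 41 sites: P = 5/41 = 0.121951, Q = 2/41 = 0.048780.
d = −0.5·ln(0.707318) − 0.25·ln(0.902440) = −0.5·(-0.346275) − 0.25·(-0.102653) = 0.1988.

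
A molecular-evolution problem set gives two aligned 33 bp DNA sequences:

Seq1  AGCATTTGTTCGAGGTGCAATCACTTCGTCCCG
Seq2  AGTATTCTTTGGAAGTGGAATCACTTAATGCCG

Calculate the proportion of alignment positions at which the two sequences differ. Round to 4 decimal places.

The sequences differ at positions 3 (C/T), 7 (T/C), 8 (G/T), 11 (C/G), 14 (G/A), 18 (C/G), 27 (C/A), 28 (G/A), 30 (C/G).
There are 9 differences over 33 sites, so p = 9/33 = 0.2727.

0.2727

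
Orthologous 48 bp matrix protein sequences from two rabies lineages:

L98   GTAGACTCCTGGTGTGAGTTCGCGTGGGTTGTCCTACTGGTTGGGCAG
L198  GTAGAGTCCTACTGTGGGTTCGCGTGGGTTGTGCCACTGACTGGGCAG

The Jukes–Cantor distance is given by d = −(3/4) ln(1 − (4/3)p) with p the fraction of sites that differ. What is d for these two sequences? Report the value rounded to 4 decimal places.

0.1885

Differing sites — 6:C/G; 11:G/A; 12:G/C; 17:A/G; 33:C/G; 35:T/C; 40:G/A; 41:T/C.
p = 8/48 = 0.166667.
d = −0.75 · ln(1 − (4/3)·0.166667) = −0.75 · ln(0.777777) = −0.75 · (-0.251315) = 0.1885.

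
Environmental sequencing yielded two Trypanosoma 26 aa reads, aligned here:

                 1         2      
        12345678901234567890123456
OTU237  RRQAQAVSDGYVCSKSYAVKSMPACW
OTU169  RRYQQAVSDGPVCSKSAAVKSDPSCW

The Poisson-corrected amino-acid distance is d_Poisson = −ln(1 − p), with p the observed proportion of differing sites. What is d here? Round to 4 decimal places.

0.2624

The sequences differ at positions 3 (Q/Y), 4 (A/Q), 11 (Y/P), 17 (Y/A), 22 (M/D), 24 (A/S).
p = 6/26 = 0.230769.
d = −ln(1 − 0.230769) = −ln(0.769231) = 0.2624.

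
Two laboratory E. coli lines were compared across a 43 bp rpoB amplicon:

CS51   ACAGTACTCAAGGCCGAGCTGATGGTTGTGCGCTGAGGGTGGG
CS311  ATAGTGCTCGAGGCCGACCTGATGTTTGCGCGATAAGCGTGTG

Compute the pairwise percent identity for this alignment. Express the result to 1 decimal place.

76.7%

The sequences differ at positions 2 (C/T), 6 (A/G), 10 (A/G), 18 (G/C), 25 (G/T), 29 (T/C), 33 (C/A), 35 (G/A), 38 (G/C), 42 (G/T).
33 of the 43 sites match, so the percent identity is 33/43 × 100 = 76.7%.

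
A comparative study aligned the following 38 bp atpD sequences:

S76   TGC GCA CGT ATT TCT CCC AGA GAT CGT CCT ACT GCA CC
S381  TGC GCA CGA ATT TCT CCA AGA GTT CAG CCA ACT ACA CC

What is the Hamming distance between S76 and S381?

Mismatches occur at site 9 (T→A), site 18 (C→A), site 23 (A→T), site 26 (G→A), site 27 (T→G), site 30 (T→A), site 34 (G→A).
That gives 7 mismatches out of 38 aligned sites, so the Hamming distance is 7.

7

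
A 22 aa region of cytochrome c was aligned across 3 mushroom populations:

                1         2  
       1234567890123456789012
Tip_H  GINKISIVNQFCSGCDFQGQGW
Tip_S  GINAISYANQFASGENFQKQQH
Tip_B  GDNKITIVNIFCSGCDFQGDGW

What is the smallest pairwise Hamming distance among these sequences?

Pairwise Hamming distances:
  Tip_H vs Tip_S: 9
  Tip_H vs Tip_B: 4
  Tip_S vs Tip_B: 13
The smallest is 4, between Tip_H and Tip_B.

4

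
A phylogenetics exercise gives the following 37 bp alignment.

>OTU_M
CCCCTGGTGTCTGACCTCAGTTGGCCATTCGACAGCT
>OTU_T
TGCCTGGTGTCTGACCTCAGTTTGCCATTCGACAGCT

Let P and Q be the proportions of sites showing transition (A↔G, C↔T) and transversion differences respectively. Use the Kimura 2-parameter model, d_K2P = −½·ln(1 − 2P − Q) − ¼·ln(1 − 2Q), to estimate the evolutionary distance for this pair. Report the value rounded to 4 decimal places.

Mismatches occur at site 1 (C/T, transition), site 2 (C/G, transversion), site 23 (G/T, transversion).
Of the 3 differences, 1 transition and 2 transversions over 37 sites: P = 1/37 = 0.027027, Q = 2/37 = 0.054054.
d = −0.5·ln(0.891892) − 0.25·ln(0.891892) = −0.5·(-0.114410) − 0.25·(-0.114410) = 0.0858.

0.0858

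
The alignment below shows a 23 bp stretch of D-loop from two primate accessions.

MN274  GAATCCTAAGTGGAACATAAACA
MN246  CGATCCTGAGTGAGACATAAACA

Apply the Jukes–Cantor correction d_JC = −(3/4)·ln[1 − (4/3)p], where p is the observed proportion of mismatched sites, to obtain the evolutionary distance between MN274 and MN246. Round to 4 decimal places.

The sequences differ at positions 1 (G/C), 2 (A/G), 8 (A/G), 13 (G/A), 14 (A/G).
p = 5/23 = 0.217391.
d = −0.75 · ln(1 − (4/3)·0.217391) = −0.75 · ln(0.710145) = −0.75 · (-0.342286) = 0.2567.

0.2567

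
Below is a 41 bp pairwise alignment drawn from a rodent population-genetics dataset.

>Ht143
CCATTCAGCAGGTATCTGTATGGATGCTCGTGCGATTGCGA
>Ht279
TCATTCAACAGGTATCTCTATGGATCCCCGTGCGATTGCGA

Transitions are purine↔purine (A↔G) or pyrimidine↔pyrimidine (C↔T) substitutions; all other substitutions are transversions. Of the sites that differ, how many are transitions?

3

Mismatches occur at site 1 (C↔T, transition), site 8 (G↔A, transition), site 18 (G↔C, transversion), site 26 (G↔C, transversion), site 28 (T↔C, transition).
Of the 5 differences, 3 transitions and 2 transversions, so the answer is 3.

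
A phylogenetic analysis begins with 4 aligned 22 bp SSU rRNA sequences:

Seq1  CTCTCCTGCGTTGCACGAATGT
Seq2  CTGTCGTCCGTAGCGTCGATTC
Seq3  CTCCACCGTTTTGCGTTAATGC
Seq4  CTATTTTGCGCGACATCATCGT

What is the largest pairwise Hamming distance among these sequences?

Pairwise Hamming distances:
  Seq1 vs Seq2: 10
  Seq1 vs Seq3: 9
  Seq1 vs Seq4: 10
  Seq2 vs Seq3: 12
  Seq2 vs Seq4: 13
  Seq3 vs Seq4: 15
The largest is 15, between Seq3 and Seq4.

15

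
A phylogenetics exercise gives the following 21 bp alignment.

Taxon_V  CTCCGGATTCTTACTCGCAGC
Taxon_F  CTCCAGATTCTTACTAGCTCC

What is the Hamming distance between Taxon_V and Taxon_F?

Differing sites — 5:G/A; 16:C/A; 19:A/T; 20:G/C.
That gives 4 mismatches out of 21 aligned sites, so the Hamming distance is 4.

4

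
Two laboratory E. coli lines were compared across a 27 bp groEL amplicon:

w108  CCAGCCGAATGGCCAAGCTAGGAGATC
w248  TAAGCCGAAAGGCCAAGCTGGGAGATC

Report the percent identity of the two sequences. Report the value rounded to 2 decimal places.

85.19%

Mismatches occur at site 1 (C/T), site 2 (C/A), site 10 (T/A), site 20 (A/G).
23 of the 27 sites match, so the percent identity is 23/27 × 100 = 85.19%.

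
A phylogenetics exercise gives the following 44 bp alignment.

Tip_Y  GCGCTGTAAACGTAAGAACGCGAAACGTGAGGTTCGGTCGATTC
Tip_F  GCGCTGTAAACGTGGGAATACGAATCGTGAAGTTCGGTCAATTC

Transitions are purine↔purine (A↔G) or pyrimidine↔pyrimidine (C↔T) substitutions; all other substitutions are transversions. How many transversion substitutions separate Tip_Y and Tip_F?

Mismatches occur at site 14 (A/G, transition), site 15 (A/G, transition), site 19 (C/T, transition), site 20 (G/A, transition), site 25 (A/T, transversion), site 31 (G/A, transition), site 40 (G/A, transition).
Of the 7 differences, 6 transitions and 1 transversion, so the answer is 1.

1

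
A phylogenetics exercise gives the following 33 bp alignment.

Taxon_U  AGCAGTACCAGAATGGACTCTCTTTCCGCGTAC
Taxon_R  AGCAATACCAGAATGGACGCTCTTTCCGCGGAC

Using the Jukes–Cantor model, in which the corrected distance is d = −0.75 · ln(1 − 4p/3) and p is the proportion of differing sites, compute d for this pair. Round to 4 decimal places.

0.0969

Mismatches occur at site 5 (G/A), site 19 (T/G), site 31 (T/G).
p = 3/33 = 0.090909.
d = −0.75 · ln(1 − (4/3)·0.090909) = −0.75 · ln(0.878788) = −0.75 · (-0.129212) = 0.0969.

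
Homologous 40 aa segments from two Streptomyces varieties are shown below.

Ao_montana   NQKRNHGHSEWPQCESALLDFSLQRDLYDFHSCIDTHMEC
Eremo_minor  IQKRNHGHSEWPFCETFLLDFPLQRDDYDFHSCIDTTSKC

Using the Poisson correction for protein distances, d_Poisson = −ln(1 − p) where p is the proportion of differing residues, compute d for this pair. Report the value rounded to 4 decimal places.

Differing sites — 1:N/I; 13:Q/F; 16:S/T; 17:A/F; 22:S/P; 27:L/D; 37:H/T; 38:M/S; 39:E/K.
p = 9/40 = 0.225000.
d = −ln(1 − 0.225000) = −ln(0.775000) = 0.2549.

0.2549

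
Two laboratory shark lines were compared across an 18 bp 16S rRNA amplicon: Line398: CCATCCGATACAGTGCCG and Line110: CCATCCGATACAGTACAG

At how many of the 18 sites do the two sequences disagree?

Mismatches occur at site 15 (G→A), site 17 (C→A).
That gives 2 mismatches out of 18 aligned sites, so the Hamming distance is 2.

2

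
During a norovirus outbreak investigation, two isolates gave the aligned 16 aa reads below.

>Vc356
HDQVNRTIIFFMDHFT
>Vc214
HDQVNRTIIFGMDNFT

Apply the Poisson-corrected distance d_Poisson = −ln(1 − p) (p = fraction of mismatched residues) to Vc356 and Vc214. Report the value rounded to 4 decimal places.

0.1335

Mismatches occur at site 11 (F/G), site 14 (H/N).
p = 2/16 = 0.125000.
d = −ln(1 − 0.125000) = −ln(0.875000) = 0.1335.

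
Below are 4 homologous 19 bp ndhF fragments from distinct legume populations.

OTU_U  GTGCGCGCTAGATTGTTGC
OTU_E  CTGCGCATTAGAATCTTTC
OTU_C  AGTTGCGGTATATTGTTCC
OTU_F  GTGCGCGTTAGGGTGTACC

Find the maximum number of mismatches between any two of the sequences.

10

Pairwise Hamming distances:
  OTU_U vs OTU_E: 6
  OTU_U vs OTU_C: 7
  OTU_U vs OTU_F: 5
  OTU_E vs OTU_C: 10
  OTU_E vs OTU_F: 7
  OTU_C vs OTU_F: 9
The largest is 10, between OTU_E and OTU_C.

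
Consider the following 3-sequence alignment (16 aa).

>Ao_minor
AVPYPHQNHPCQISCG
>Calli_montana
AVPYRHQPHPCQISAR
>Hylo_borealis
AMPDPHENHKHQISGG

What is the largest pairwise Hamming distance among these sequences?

9

Pairwise Hamming distances:
  Ao_minor vs Calli_montana: 4
  Ao_minor vs Hylo_borealis: 6
  Calli_montana vs Hylo_borealis: 9
The largest is 9, between Calli_montana and Hylo_borealis.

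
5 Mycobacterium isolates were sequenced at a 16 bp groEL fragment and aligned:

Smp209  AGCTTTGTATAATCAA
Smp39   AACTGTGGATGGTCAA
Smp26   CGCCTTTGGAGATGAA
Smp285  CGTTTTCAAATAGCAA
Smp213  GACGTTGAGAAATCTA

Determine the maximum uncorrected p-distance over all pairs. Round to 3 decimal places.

0.625

Pairwise Hamming distances:
  Smp209 vs Smp39: 5
  Smp209 vs Smp26: 8
  Smp209 vs Smp285: 7
  Smp209 vs Smp213: 7
  Smp39 vs Smp26: 9
  Smp39 vs Smp285: 10
  Smp39 vs Smp213: 9
  Smp26 vs Smp285: 8
  Smp26 vs Smp213: 8
  Smp285 vs Smp213: 9
The largest is 10 mismatches, between Smp39 and Smp285; p = 10/16 = 0.625.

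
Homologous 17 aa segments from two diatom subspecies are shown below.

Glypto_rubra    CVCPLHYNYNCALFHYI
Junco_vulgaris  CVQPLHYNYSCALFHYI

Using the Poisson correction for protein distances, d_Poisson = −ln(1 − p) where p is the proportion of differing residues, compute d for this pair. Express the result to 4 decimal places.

The sequences differ at positions 3 (C/Q), 10 (N/S).
p = 2/17 = 0.117647.
d = −ln(1 − 0.117647) = −ln(0.882353) = 0.1252.

0.1252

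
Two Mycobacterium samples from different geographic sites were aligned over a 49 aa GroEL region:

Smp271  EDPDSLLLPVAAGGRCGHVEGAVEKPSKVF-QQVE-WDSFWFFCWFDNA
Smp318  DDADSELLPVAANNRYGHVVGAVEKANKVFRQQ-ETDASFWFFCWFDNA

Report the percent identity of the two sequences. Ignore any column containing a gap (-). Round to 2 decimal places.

76.09%

Excluding the 3 gap columns leaves 46 comparable sites.
Mismatches occur at site 1 (E→D), site 3 (P→A), site 6 (L→E), site 13 (G→N), site 14 (G→N), site 16 (C→Y), site 20 (E→V), site 26 (P→A), site 27 (S→N), site 37 (W→D), site 38 (D→A).
35 of the 46 comparable sites match, so the percent identity is 35/46 × 100 = 76.09%.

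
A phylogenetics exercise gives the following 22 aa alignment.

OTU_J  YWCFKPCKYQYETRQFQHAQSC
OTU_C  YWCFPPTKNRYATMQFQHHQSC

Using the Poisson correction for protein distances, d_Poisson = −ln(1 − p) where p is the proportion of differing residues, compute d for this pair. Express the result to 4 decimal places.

Mismatches occur at site 5 (K↔P), site 7 (C↔T), site 9 (Y↔N), site 10 (Q↔R), site 12 (E↔A), site 14 (R↔M), site 19 (A↔H).
p = 7/22 = 0.318182.
d = −ln(1 − 0.318182) = −ln(0.681818) = 0.3830.

0.3830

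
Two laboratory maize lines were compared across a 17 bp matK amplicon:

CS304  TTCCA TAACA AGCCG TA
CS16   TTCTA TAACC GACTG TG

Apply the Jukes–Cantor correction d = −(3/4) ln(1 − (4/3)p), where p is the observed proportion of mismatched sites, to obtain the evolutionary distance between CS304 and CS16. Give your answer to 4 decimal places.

The sequences differ at positions 4 (C/T), 10 (A/C), 11 (A/G), 12 (G/A), 14 (C/T), 17 (A/G).
p = 6/17 = 0.352941.
d = −0.75 · ln(1 − (4/3)·0.352941) = −0.75 · ln(0.529412) = −0.75 · (-0.635988) = 0.4770.

0.4770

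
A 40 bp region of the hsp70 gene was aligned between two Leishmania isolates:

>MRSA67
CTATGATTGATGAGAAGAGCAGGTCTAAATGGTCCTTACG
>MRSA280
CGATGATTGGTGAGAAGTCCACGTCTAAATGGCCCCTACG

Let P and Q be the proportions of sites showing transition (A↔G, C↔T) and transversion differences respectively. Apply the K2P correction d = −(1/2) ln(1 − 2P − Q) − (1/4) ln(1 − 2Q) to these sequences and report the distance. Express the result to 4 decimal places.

Mismatches occur at site 2 (T↔G, transversion), site 10 (A↔G, transition), site 18 (A↔T, transversion), site 19 (G↔C, transversion), site 22 (G↔C, transversion), site 33 (T↔C, transition), site 36 (T↔C, transition).
Of the 7 differences, 3 transitions and 4 transversions over 40 sites: P = 3/40 = 0.075000, Q = 4/40 = 0.100000.
d = −0.5·ln(0.750000) − 0.25·ln(0.800000) = −0.5·(-0.287682) − 0.25·(-0.223144) = 0.1996.

0.1996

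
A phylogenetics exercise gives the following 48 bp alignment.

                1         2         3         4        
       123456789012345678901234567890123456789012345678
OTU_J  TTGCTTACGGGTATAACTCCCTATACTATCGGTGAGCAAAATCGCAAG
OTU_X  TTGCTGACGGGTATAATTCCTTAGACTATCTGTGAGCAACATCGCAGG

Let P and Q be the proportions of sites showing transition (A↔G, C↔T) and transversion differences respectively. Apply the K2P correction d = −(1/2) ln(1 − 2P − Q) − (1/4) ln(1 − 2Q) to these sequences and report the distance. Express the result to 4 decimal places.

Differing sites — 6:T/G (Tv); 17:C/T (Ti); 21:C/T (Ti); 24:T/G (Tv); 31:G/T (Tv); 40:A/C (Tv); 47:A/G (Ti).
Of the 7 differences, 3 transitions and 4 transversions over 48 sites: P = 3/48 = 0.062500, Q = 4/48 = 0.083333.
d = −0.5·ln(0.791667) − 0.25·ln(0.833334) = −0.5·(-0.233614) − 0.25·(-0.182321) = 0.1624.

0.1624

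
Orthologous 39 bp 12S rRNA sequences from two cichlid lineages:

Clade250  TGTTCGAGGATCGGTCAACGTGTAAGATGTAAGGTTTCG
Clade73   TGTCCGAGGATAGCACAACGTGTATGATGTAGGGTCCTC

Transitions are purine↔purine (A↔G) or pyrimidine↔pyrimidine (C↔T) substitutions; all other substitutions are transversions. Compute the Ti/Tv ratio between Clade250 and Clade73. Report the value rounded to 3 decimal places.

The sequences differ at positions 4 (T/C, transition), 12 (C/A, transversion), 14 (G/C, transversion), 15 (T/A, transversion), 25 (A/T, transversion), 32 (A/G, transition), 36 (T/C, transition), 37 (T/C, transition), 38 (C/T, transition), 39 (G/C, transversion).
Of the 10 differences, 5 transitions and 5 transversions, so Ti/Tv = 5/5 = 1.000.

1.000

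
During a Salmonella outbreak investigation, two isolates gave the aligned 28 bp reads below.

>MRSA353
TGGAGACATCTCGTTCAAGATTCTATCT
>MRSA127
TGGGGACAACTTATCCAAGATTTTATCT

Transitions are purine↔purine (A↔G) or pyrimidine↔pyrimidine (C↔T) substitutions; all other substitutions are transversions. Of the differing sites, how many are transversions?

The sequences differ at positions 4 (A/G, transition), 9 (T/A, transversion), 12 (C/T, transition), 13 (G/A, transition), 15 (T/C, transition), 23 (C/T, transition).
Of the 6 differences, 5 transitions and 1 transversion, so the answer is 1.

1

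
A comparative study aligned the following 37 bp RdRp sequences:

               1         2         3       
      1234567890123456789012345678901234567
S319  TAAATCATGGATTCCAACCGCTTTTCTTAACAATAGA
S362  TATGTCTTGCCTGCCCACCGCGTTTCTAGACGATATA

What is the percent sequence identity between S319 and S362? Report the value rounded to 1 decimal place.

Mismatches occur at site 3 (A→T), site 4 (A→G), site 7 (A→T), site 10 (G→C), site 11 (A→C), site 13 (T→G), site 16 (A→C), site 22 (T→G), site 28 (T→A), site 29 (A→G), site 32 (A→G), site 36 (G→T).
25 of the 37 sites match, so the percent identity is 25/37 × 100 = 67.6%.

67.6%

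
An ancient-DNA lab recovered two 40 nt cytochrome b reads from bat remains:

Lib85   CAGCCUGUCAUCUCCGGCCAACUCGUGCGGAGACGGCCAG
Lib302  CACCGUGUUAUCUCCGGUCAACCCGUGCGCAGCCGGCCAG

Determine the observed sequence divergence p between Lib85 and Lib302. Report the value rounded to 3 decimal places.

The sequences differ at positions 3 (G/C), 5 (C/G), 9 (C/U), 18 (C/U), 23 (U/C), 30 (G/C), 33 (A/C).
There are 7 differences over 40 sites, so p = 7/40 = 0.175.

0.175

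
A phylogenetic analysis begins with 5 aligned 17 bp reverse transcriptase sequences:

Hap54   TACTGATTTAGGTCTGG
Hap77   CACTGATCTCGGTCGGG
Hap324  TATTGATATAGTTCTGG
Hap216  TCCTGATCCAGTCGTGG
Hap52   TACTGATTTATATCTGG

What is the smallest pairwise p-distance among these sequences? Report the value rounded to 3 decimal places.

Pairwise Hamming distances:
  Hap54 vs Hap77: 4
  Hap54 vs Hap324: 3
  Hap54 vs Hap216: 6
  Hap54 vs Hap52: 2
  Hap77 vs Hap324: 6
  Hap77 vs Hap216: 8
  Hap77 vs Hap52: 6
  Hap324 vs Hap216: 6
  Hap324 vs Hap52: 4
  Hap216 vs Hap52: 7
The smallest is 2 mismatches, between Hap54 and Hap52; p = 2/17 = 0.118.

0.118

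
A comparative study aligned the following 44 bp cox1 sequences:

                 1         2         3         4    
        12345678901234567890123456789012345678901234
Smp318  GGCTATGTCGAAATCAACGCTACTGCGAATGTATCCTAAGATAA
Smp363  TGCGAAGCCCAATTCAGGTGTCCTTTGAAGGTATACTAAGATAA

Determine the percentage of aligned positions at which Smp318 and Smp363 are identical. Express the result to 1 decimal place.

The sequences differ at positions 1 (G/T), 4 (T/G), 6 (T/A), 8 (T/C), 10 (G/C), 13 (A/T), 17 (A/G), 18 (C/G), 19 (G/T), 20 (C/G), 22 (A/C), 25 (G/T), 26 (C/T), 30 (T/G), 35 (C/A).
29 of the 44 sites match, so the percent identity is 29/44 × 100 = 65.9%.

65.9%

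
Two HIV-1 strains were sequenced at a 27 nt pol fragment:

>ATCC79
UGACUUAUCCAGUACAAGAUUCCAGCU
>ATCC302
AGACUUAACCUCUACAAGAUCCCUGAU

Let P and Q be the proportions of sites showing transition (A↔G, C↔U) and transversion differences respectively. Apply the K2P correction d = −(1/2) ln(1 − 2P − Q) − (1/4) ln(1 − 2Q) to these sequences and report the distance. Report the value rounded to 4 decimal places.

0.3226

Mismatches occur at site 1 (U↔A, transversion), site 8 (U↔A, transversion), site 11 (A↔U, transversion), site 12 (G↔C, transversion), site 21 (U↔C, transition), site 24 (A↔U, transversion), site 26 (C↔A, transversion).
Of the 7 differences, 1 transition and 6 transversions over 27 sites: P = 1/27 = 0.037037, Q = 6/27 = 0.222222.
d = −0.5·ln(0.703704) − 0.25·ln(0.555556) = −0.5·(-0.351397) − 0.25·(-0.587786) = 0.3226.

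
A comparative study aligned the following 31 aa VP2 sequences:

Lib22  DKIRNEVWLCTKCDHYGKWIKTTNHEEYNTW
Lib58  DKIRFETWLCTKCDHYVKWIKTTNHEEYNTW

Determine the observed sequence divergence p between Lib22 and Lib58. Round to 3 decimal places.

The sequences differ at positions 5 (N/F), 7 (V/T), 17 (G/V).
There are 3 differences over 31 sites, so p = 3/31 = 0.097.

0.097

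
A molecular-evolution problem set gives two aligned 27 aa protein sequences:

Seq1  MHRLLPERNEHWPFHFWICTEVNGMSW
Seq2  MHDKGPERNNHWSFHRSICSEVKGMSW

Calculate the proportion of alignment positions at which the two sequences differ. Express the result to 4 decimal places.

The sequences differ at positions 3 (R/D), 4 (L/K), 5 (L/G), 10 (E/N), 13 (P/S), 16 (F/R), 17 (W/S), 20 (T/S), 23 (N/K).
There are 9 differences over 27 sites, so p = 9/27 = 0.3333.

0.3333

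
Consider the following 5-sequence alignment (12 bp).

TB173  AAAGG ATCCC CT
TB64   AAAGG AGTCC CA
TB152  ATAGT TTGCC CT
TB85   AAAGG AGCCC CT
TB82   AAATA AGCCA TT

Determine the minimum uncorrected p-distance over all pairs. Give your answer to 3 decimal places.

0.083

Pairwise Hamming distances:
  TB173 vs TB64: 3
  TB173 vs TB152: 4
  TB173 vs TB85: 1
  TB173 vs TB82: 5
  TB64 vs TB152: 6
  TB64 vs TB85: 2
  TB64 vs TB82: 6
  TB152 vs TB85: 5
  TB152 vs TB82: 8
  TB85 vs TB82: 4
The smallest is 1 mismatch, between TB173 and TB85; p = 1/12 = 0.083.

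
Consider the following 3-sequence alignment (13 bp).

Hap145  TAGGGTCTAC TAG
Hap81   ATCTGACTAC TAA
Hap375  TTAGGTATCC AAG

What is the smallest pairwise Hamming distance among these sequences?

Pairwise Hamming distances:
  Hap145 vs Hap81: 6
  Hap145 vs Hap375: 5
  Hap81 vs Hap375: 8
The smallest is 5, between Hap145 and Hap375.

5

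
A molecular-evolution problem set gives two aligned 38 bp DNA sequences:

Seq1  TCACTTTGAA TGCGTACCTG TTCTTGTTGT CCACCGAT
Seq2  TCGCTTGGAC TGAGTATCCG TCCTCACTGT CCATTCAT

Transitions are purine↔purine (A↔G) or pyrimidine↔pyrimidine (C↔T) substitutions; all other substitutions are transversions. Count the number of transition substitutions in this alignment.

9

The sequences differ at positions 3 (A/G, transition), 7 (T/G, transversion), 10 (A/C, transversion), 13 (C/A, transversion), 17 (C/T, transition), 19 (T/C, transition), 22 (T/C, transition), 25 (T/C, transition), 26 (G/A, transition), 27 (T/C, transition), 34 (C/T, transition), 35 (C/T, transition), 36 (G/C, transversion).
Of the 13 differences, 9 transitions and 4 transversions, so the answer is 9.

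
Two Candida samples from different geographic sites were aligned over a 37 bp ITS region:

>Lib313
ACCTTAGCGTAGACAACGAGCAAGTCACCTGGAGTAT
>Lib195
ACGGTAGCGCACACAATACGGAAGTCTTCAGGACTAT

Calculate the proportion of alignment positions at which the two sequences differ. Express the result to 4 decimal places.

0.3243

Differing sites — 3:C/G; 4:T/G; 10:T/C; 12:G/C; 17:C/T; 18:G/A; 19:A/C; 21:C/G; 27:A/T; 28:C/T; 30:T/A; 34:G/C.
There are 12 differences over 37 sites, so p = 12/37 = 0.3243.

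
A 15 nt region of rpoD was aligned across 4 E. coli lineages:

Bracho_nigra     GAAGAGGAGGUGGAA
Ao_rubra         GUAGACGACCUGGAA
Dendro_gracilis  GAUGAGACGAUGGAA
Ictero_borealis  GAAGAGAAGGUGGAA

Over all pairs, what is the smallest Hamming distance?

Pairwise Hamming distances:
  Bracho_nigra vs Ao_rubra: 4
  Bracho_nigra vs Dendro_gracilis: 4
  Bracho_nigra vs Ictero_borealis: 1
  Ao_rubra vs Dendro_gracilis: 7
  Ao_rubra vs Ictero_borealis: 5
  Dendro_gracilis vs Ictero_borealis: 3
The smallest is 1, between Bracho_nigra and Ictero_borealis.

1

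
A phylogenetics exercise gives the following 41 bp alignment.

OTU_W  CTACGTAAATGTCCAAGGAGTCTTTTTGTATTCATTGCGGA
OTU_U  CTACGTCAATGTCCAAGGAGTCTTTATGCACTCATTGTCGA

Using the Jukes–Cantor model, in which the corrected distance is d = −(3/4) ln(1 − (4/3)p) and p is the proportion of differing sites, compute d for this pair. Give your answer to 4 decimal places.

The sequences differ at positions 7 (A/C), 26 (T/A), 29 (T/C), 31 (T/C), 38 (C/T), 39 (G/C).
p = 6/41 = 0.146341.
d = −0.75 · ln(1 − (4/3)·0.146341) = −0.75 · ln(0.804879) = −0.75 · (-0.217063) = 0.1628.

0.1628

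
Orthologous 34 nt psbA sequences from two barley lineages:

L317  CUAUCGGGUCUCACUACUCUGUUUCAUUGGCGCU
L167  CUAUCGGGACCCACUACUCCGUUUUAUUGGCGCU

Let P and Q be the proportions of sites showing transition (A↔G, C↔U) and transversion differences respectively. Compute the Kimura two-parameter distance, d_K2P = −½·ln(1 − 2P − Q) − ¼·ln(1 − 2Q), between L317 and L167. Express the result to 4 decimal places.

0.1304

Differing sites — 9:U/A (Tv); 11:U/C (Ti); 20:U/C (Ti); 25:C/U (Ti).
Of the 4 differences, 3 transitions and 1 transversion over 34 sites: P = 3/34 = 0.088235, Q = 1/34 = 0.029412.
d = −0.5·ln(0.794118) − 0.25·ln(0.941176) = −0.5·(-0.230523) − 0.25·(-0.060625) = 0.1304.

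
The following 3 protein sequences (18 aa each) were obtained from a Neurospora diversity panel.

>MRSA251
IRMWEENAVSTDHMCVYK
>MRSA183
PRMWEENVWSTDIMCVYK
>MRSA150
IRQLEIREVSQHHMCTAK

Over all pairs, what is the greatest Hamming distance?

Pairwise Hamming distances:
  MRSA251 vs MRSA183: 4
  MRSA251 vs MRSA150: 9
  MRSA183 vs MRSA150: 12
The largest is 12, between MRSA183 and MRSA150.

12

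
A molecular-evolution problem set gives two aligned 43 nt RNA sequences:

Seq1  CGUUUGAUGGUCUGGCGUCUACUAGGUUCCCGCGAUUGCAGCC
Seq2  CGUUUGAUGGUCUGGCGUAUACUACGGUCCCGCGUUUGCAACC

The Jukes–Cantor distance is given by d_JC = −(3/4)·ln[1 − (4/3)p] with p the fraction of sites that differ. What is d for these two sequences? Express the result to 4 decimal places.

The sequences differ at positions 19 (C/A), 25 (G/C), 27 (U/G), 35 (A/U), 41 (G/A).
p = 5/43 = 0.116279.
d = −0.75 · ln(1 − (4/3)·0.116279) = −0.75 · ln(0.844961) = −0.75 · (-0.168465) = 0.1263.

0.1263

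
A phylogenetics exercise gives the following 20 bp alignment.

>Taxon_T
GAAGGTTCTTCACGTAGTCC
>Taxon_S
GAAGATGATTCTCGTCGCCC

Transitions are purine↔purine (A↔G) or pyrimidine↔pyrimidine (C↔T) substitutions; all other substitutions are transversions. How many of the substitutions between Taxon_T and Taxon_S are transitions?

2

Mismatches occur at site 5 (G/A, transition), site 7 (T/G, transversion), site 8 (C/A, transversion), site 12 (A/T, transversion), site 16 (A/C, transversion), site 18 (T/C, transition).
Of the 6 differences, 2 transitions and 4 transversions, so the answer is 2.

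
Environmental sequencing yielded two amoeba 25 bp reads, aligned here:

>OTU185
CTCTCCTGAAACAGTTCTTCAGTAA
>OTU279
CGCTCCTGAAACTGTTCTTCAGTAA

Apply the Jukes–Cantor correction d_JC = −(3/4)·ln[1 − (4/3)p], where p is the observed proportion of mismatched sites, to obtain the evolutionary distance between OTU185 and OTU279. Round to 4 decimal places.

Mismatches occur at site 2 (T→G), site 13 (A→T).
p = 2/25 = 0.080000.
d = −0.75 · ln(1 − (4/3)·0.080000) = −0.75 · ln(0.893333) = −0.75 · (-0.112796) = 0.0846.

0.0846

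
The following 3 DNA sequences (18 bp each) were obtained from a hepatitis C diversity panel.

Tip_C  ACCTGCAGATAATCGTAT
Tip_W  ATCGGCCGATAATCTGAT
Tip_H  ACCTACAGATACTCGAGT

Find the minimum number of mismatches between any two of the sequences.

4

Pairwise Hamming distances:
  Tip_C vs Tip_W: 5
  Tip_C vs Tip_H: 4
  Tip_W vs Tip_H: 8
The smallest is 4, between Tip_C and Tip_H.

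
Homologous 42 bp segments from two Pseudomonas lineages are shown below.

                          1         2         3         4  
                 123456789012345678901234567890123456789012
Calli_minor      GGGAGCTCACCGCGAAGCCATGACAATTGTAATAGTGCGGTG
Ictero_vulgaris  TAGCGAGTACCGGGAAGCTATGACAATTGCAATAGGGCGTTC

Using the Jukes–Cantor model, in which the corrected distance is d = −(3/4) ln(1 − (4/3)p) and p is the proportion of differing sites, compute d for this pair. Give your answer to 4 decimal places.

Mismatches occur at site 1 (G/T), site 2 (G/A), site 4 (A/C), site 6 (C/A), site 7 (T/G), site 8 (C/T), site 13 (C/G), site 19 (C/T), site 30 (T/C), site 36 (T/G), site 40 (G/T), site 42 (G/C).
p = 12/42 = 0.285714.
d = −0.75 · ln(1 − (4/3)·0.285714) = −0.75 · ln(0.619048) = −0.75 · (-0.479572) = 0.3597.

0.3597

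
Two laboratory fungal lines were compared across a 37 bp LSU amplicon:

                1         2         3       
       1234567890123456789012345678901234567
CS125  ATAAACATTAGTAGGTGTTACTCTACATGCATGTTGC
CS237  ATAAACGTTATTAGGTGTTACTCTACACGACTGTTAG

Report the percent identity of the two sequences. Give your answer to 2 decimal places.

Mismatches occur at site 7 (A↔G), site 11 (G↔T), site 28 (T↔C), site 30 (C↔A), site 31 (A↔C), site 36 (G↔A), site 37 (C↔G).
30 of the 37 sites match, so the percent identity is 30/37 × 100 = 81.08%.

81.08%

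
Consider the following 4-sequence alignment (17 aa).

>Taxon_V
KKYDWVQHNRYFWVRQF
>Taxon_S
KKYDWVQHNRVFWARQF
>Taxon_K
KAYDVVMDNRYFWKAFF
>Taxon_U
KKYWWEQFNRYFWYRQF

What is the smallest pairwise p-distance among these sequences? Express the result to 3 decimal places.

0.118

Pairwise Hamming distances:
  Taxon_V vs Taxon_S: 2
  Taxon_V vs Taxon_K: 7
  Taxon_V vs Taxon_U: 4
  Taxon_S vs Taxon_K: 8
  Taxon_S vs Taxon_U: 5
  Taxon_K vs Taxon_U: 9
The smallest is 2 mismatches, between Taxon_V and Taxon_S; p = 2/17 = 0.118.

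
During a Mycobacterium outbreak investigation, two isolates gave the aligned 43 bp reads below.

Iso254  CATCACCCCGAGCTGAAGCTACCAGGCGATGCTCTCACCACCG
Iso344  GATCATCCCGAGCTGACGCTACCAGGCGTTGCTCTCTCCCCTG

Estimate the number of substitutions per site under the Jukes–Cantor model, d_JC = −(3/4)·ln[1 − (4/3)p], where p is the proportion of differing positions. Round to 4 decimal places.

0.1835

The sequences differ at positions 1 (C/G), 6 (C/T), 17 (A/C), 29 (A/T), 37 (A/T), 40 (A/C), 42 (C/T).
p = 7/43 = 0.162791.
d = −0.75 · ln(1 − (4/3)·0.162791) = −0.75 · ln(0.782945) = −0.75 · (-0.244693) = 0.1835.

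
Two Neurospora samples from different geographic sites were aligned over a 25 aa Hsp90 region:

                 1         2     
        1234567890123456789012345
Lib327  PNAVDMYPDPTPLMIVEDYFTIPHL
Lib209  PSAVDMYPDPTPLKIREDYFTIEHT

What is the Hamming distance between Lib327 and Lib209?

Differing sites — 2:N/S; 14:M/K; 16:V/R; 23:P/E; 25:L/T.
That gives 5 mismatches out of 25 aligned sites, so the Hamming distance is 5.

5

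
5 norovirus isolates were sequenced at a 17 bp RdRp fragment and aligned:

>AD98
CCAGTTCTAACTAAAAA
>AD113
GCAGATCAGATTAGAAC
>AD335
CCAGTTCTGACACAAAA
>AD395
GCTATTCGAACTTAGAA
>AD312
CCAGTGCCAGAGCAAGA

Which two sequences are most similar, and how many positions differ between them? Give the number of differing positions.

3

Pairwise Hamming distances:
  AD98 vs AD113: 7
  AD98 vs AD335: 3
  AD98 vs AD395: 6
  AD98 vs AD312: 7
  AD113 vs AD335: 8
  AD113 vs AD395: 10
  AD113 vs AD312: 12
  AD335 vs AD395: 8
  AD335 vs AD312: 7
  AD395 vs AD312: 11
The smallest is 3, between AD98 and AD335.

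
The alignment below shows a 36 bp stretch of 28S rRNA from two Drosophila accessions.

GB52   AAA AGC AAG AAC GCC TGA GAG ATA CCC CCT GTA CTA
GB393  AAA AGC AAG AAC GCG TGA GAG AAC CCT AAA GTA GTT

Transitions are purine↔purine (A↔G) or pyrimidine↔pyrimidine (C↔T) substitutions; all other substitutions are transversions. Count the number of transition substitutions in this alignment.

1

The sequences differ at positions 15 (C/G, transversion), 23 (T/A, transversion), 24 (A/C, transversion), 27 (C/T, transition), 28 (C/A, transversion), 29 (C/A, transversion), 30 (T/A, transversion), 34 (C/G, transversion), 36 (A/T, transversion).
Of the 9 differences, 1 transition and 8 transversions, so the answer is 1.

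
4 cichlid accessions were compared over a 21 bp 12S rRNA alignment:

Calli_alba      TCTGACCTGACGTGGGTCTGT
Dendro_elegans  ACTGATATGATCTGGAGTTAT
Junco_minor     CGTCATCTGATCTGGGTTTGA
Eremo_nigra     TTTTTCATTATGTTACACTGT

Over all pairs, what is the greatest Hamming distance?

Pairwise Hamming distances:
  Calli_alba vs Dendro_elegans: 9
  Calli_alba vs Junco_minor: 8
  Calli_alba vs Eremo_nigra: 10
  Dendro_elegans vs Junco_minor: 8
  Dendro_elegans vs Eremo_nigra: 13
  Junco_minor vs Eremo_nigra: 14
The largest is 14, between Junco_minor and Eremo_nigra.

14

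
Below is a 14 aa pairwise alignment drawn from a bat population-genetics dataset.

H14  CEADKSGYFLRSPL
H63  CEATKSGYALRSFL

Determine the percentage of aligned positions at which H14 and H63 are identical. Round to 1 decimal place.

The sequences differ at positions 4 (D/T), 9 (F/A), 13 (P/F).
11 of the 14 sites match, so the percent identity is 11/14 × 100 = 78.6%.

78.6%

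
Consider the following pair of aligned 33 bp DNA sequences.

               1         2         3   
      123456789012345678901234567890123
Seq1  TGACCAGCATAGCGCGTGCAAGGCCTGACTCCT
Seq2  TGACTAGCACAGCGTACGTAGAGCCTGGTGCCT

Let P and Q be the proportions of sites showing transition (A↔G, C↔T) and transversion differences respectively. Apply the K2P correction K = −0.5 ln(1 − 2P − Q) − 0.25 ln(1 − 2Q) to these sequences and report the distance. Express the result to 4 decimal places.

Mismatches occur at site 5 (C↔T, transition), site 10 (T↔C, transition), site 15 (C↔T, transition), site 16 (G↔A, transition), site 17 (T↔C, transition), site 19 (C↔T, transition), site 21 (A↔G, transition), site 22 (G↔A, transition), site 28 (A↔G, transition), site 29 (C↔T, transition), site 30 (T↔G, transversion).
Of the 11 differences, 10 transitions and 1 transversion over 33 sites: P = 10/33 = 0.303030, Q = 1/33 = 0.030303.
d = −0.5·ln(0.363637) − 0.25·ln(0.939394) = −0.5·(-1.011599) − 0.25·(-0.062520) = 0.5214.

0.5214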